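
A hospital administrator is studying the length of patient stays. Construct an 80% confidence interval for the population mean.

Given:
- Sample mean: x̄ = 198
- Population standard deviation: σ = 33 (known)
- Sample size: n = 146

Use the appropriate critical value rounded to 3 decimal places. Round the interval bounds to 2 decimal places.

The population standard deviation σ is known, so use a z-interval (standard normal critical value).

For 80% confidence, z* = 1.282 (from standard normal table)

Standard error: SE = σ/√n = 33/√146 = 2.731099

Margin of error: E = z* × SE = 1.282 × 2.731099 = 3.5013

Z-interval: x̄ ± E = 198 ± 3.5013 = (194.4987, 201.5013)

Rounded to 2 decimal places:

(194.50, 201.50)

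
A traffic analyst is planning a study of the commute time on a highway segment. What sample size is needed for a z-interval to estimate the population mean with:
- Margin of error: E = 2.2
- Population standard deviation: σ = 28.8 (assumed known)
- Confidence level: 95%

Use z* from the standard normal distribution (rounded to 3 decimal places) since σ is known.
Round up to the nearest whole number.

Using z* since population σ is known (z-interval formula).

For 95% confidence, z* = 1.96 (from standard normal table)

Sample size formula for z-interval: n = (z*σ/E)²

n = (1.96 × 28.8 / 2.2)²
  = (25.658182)²
  = 658.3423

Round up to the nearest whole number: n = 659

659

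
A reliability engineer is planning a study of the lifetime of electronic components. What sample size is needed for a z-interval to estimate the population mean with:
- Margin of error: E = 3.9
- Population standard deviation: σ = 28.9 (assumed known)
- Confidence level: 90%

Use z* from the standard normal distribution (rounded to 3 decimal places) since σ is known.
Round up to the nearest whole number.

Using z* since population σ is known (z-interval formula).

For 90% confidence, z* = 1.645 (from standard normal table)

Sample size formula for z-interval: n = (z*σ/E)²

n = (1.645 × 28.9 / 3.9)²
  = (12.189872)²
  = 148.5930

Round up to the nearest whole number: n = 149

149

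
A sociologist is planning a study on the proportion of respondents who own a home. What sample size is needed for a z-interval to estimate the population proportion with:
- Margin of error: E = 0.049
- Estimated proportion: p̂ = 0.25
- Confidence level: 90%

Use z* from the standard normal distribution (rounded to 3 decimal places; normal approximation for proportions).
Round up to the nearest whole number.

Using z* for proportion z-interval (normal approximation).

For 90% confidence, z* = 1.645 (from standard normal table)

Sample size formula for proportion z-interval: n = z*²p̂(1-p̂)/E²

n = 1.645² × 0.25 × 0.75 / 0.049²
  = 2.706025 × 0.1875 / 0.002401
  = 211.3202

Round up to the nearest whole number: n = 212

212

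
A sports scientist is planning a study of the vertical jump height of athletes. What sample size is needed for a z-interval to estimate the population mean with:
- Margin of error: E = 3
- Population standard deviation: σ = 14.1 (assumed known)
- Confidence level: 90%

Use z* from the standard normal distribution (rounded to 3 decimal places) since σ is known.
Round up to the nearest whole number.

Using z* since population σ is known (z-interval formula).

For 90% confidence, z* = 1.645 (from standard normal table)

Sample size formula for z-interval: n = (z*σ/E)²

n = (1.645 × 14.1 / 3)²
  = (7.731500)²
  = 59.7761

Round up to the nearest whole number: n = 60

60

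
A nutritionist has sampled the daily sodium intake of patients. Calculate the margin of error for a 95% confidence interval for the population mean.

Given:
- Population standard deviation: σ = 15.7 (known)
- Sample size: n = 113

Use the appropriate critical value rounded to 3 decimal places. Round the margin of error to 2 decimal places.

The population standard deviation σ is known, so use the z-interval margin of error formula.

For 95% confidence, z* = 1.96 (from standard normal table)

Margin of error formula for z-interval: E = z* × σ/√n

E = 1.96 × 15.7/√113
  = 1.96 × 1.476932
  = 2.8948

Rounded to 2 decimal places:

2.89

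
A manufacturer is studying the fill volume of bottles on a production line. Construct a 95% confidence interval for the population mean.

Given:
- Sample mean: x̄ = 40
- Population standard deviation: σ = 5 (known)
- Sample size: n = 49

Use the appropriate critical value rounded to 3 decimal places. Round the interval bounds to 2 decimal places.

The population standard deviation σ is known, so use a z-interval (standard normal critical value).

For 95% confidence, z* = 1.96 (from standard normal table)

Standard error: SE = σ/√n = 5/√49 = 0.714286

Margin of error: E = z* × SE = 1.96 × 0.714286 = 1.4000

Z-interval: x̄ ± E = 40 ± 1.4000 = (38.6000, 41.4000)

Rounded to 2 decimal places:

(38.60, 41.40)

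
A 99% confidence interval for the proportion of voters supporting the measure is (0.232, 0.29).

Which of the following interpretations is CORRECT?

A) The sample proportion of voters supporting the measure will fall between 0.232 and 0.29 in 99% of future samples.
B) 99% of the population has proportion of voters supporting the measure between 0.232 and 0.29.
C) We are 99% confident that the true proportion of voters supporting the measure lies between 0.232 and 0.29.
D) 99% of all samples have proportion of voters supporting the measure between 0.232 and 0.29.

A confidence interval represents our confidence in the procedure, not a probability statement about the parameter.

Key concept: If we repeated this sampling process many times and computed a 99% CI each time, about 99% of those intervals would contain the true population parameter.

For this specific interval (0.232, 0.29):
- Midpoint (point estimate): 0.261
- Margin of error: 0.029

The correct interpretation is the one stating confidence that the true parameter lies in the interval — option C.

C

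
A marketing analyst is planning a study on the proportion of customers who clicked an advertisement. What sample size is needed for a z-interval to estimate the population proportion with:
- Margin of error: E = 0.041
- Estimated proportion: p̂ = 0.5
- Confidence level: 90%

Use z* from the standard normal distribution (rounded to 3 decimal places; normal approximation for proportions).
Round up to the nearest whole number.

Using z* for proportion z-interval (normal approximation).

For 90% confidence, z* = 1.645 (from standard normal table)

Sample size formula for proportion z-interval: n = z*²p̂(1-p̂)/E²

n = 1.645² × 0.5 × 0.5 / 0.041²
  = 2.706025 × 0.25 / 0.001681
  = 402.4427

Round up to the nearest whole number: n = 403

403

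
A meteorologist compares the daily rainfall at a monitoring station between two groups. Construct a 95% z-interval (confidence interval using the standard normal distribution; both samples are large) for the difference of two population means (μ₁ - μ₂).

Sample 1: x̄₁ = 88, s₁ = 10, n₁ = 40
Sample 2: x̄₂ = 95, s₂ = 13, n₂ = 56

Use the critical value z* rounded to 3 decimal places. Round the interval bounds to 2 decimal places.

Both samples are large (n₁ = 40 ≥ 30, n₂ = 56 ≥ 30), so a z-interval for the difference of means applies.

Point estimate: x̄₁ - x̄₂ = 88 - 95 = -7

Standard error: SE = √(s₁²/n₁ + s₂²/n₂)
= √(10²/40 + 13²/56)
= √(2.500000 + 3.017857)
= 2.349012

For 95% confidence, z* = 1.96 (from standard normal table)
Margin of error: E = z* × SE = 1.96 × 2.349012 = 4.6041

Z-interval: (x̄₁ - x̄₂) ± E = -7 ± 4.6041 = (-11.6041, -2.3959)

Rounded to 2 decimal places:

(-11.60, -2.40)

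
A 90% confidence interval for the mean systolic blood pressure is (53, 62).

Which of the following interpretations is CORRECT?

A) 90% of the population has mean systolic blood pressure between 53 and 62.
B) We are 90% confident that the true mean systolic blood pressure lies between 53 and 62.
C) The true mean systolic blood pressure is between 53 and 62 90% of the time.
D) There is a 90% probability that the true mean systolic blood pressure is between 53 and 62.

A confidence interval represents our confidence in the procedure, not a probability statement about the parameter.

Key concept: If we repeated this sampling process many times and computed a 90% CI each time, about 90% of those intervals would contain the true population parameter.

For this specific interval (53, 62):
- Midpoint (point estimate): 57.5
- Margin of error: 4.5

The correct interpretation is the one stating confidence that the true parameter lies in the interval — option B.

B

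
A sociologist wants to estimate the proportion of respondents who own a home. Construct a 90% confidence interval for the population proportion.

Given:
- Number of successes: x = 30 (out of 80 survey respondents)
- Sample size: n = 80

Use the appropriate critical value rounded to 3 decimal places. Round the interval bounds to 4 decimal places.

Sample proportion: p̂ = 30/80 = 0.375000

Check conditions for normal approximation:
  np̂ = 30 ≥ 10 ✓
  n(1-p̂) = 50 ≥ 10 ✓

The sample is large enough, so use a z-interval (normal approximation) for the proportion.

For 90% confidence, z* = 1.645 (from standard normal table)

Standard error: SE = √(p̂(1-p̂)/n) = √(0.375000×0.625000/80) = 0.05412659

Margin of error: E = z* × SE = 1.645 × 0.05412659 = 0.089038

Z-interval: p̂ ± E = 0.375000 ± 0.089038 = (0.285962, 0.464038)

Rounded to 4 decimal places:

(0.2860, 0.4640)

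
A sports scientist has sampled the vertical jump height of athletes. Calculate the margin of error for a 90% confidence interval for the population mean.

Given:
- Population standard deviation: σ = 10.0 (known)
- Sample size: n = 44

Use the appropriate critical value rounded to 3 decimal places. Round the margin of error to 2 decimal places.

The population standard deviation σ is known, so use the z-interval margin of error formula.

For 90% confidence, z* = 1.645 (from standard normal table)

Margin of error formula for z-interval: E = z* × σ/√n

E = 1.645 × 10.0/√44
  = 1.645 × 1.507557
  = 2.4799

Rounded to 2 decimal places:

2.48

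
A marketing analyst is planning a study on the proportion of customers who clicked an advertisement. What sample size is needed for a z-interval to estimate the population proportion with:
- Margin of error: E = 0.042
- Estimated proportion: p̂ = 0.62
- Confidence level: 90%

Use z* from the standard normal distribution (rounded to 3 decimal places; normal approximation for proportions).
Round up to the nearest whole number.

Using z* for proportion z-interval (normal approximation).

For 90% confidence, z* = 1.645 (from standard normal table)

Sample size formula for proportion z-interval: n = z*²p̂(1-p̂)/E²

n = 1.645² × 0.62 × 0.38 / 0.042²
  = 2.706025 × 0.2356 / 0.001764
  = 361.4169

Round up to the nearest whole number: n = 362

362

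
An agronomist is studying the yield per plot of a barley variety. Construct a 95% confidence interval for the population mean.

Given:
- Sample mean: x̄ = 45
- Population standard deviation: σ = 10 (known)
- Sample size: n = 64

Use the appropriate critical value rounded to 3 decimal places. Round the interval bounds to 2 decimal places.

The population standard deviation σ is known, so use a z-interval (standard normal critical value).

For 95% confidence, z* = 1.96 (from standard normal table)

Standard error: SE = σ/√n = 10/√64 = 1.250000

Margin of error: E = z* × SE = 1.96 × 1.250000 = 2.4500

Z-interval: x̄ ± E = 45 ± 2.4500 = (42.5500, 47.4500)

Rounded to 2 decimal places:

(42.55, 47.45)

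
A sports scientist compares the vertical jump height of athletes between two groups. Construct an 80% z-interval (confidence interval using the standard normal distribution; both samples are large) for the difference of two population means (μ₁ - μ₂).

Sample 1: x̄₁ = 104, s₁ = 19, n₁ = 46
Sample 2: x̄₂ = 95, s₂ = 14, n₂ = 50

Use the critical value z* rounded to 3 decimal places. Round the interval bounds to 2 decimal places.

Both samples are large (n₁ = 46 ≥ 30, n₂ = 50 ≥ 30), so a z-interval for the difference of means applies.

Point estimate: x̄₁ - x̄₂ = 104 - 95 = 9

Standard error: SE = √(s₁²/n₁ + s₂²/n₂)
= √(19²/46 + 14²/50)
= √(7.847826 + 3.920000)
= 3.430427

For 80% confidence, z* = 1.282 (from standard normal table)
Margin of error: E = z* × SE = 1.282 × 3.430427 = 4.3978

Z-interval: (x̄₁ - x̄₂) ± E = 9 ± 4.3978 = (4.6022, 13.3978)

Rounded to 2 decimal places:

(4.60, 13.40)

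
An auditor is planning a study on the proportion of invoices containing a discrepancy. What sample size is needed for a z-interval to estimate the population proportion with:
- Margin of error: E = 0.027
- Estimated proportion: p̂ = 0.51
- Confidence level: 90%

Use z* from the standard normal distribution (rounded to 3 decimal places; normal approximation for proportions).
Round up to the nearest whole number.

Using z* for proportion z-interval (normal approximation).

For 90% confidence, z* = 1.645 (from standard normal table)

Sample size formula for proportion z-interval: n = z*²p̂(1-p̂)/E²

n = 1.645² × 0.51 × 0.49 / 0.027²
  = 2.706025 × 0.2499 / 0.000729
  = 927.6209

Round up to the nearest whole number: n = 928

928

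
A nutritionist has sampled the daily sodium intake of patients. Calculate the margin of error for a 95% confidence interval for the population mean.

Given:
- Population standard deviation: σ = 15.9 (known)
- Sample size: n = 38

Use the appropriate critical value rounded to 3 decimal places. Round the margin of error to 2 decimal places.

The population standard deviation σ is known, so use the z-interval margin of error formula.

For 95% confidence, z* = 1.96 (from standard normal table)

Margin of error formula for z-interval: E = z* × σ/√n

E = 1.96 × 15.9/√38
  = 1.96 × 2.579321
  = 5.0555

Rounded to 2 decimal places:

5.06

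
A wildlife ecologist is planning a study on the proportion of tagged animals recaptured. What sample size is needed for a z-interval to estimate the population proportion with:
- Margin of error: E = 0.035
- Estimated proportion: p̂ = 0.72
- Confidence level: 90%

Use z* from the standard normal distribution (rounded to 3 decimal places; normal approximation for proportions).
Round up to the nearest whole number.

Using z* for proportion z-interval (normal approximation).

For 90% confidence, z* = 1.645 (from standard normal table)

Sample size formula for proportion z-interval: n = z*²p̂(1-p̂)/E²

n = 1.645² × 0.72 × 0.28 / 0.035²
  = 2.706025 × 0.2016 / 0.001225
  = 445.3344

Round up to the nearest whole number: n = 446

446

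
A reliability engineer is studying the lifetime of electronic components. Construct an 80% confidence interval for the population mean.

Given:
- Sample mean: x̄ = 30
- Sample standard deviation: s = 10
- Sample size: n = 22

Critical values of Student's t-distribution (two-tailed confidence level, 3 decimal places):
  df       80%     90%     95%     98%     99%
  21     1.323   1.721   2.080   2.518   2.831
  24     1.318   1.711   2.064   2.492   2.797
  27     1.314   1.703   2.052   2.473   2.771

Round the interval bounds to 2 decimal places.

The population standard deviation σ is unknown (only the sample standard deviation s is given), so use a t-interval with df = n - 1 = 22 - 1 = 21.

For 80% confidence with df = 21, t* = 1.323 (from t-table)

Standard error: SE = s/√n = 10/√22 = 2.132007

Margin of error: E = t* × SE = 1.323 × 2.132007 = 2.8206

T-interval: x̄ ± E = 30 ± 2.8206 = (27.1794, 32.8206)

Rounded to 2 decimal places:

(27.18, 32.82)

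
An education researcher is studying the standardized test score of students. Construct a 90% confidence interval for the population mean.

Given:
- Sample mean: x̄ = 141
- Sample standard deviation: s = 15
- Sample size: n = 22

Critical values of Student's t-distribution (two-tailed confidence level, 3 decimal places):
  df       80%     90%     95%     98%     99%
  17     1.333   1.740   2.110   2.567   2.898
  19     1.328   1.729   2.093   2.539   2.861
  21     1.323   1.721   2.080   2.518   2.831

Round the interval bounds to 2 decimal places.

The population standard deviation σ is unknown (only the sample standard deviation s is given), so use a t-interval with df = n - 1 = 22 - 1 = 21.

For 90% confidence with df = 21, t* = 1.721 (from t-table)

Standard error: SE = s/√n = 15/√22 = 3.198011

Margin of error: E = t* × SE = 1.721 × 3.198011 = 5.5038

T-interval: x̄ ± E = 141 ± 5.5038 = (135.4962, 146.5038)

Rounded to 2 decimal places:

(135.50, 146.50)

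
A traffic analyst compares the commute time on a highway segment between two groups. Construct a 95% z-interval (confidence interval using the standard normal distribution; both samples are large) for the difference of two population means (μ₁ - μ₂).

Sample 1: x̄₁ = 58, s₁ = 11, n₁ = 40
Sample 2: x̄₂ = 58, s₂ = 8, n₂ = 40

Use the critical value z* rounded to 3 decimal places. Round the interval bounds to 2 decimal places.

Both samples are large (n₁ = 40 ≥ 30, n₂ = 40 ≥ 30), so a z-interval for the difference of means applies.

Point estimate: x̄₁ - x̄₂ = 58 - 58 = 0

Standard error: SE = √(s₁²/n₁ + s₂²/n₂)
= √(11²/40 + 8²/40)
= √(3.025000 + 1.600000)
= 2.150581

For 95% confidence, z* = 1.96 (from standard normal table)
Margin of error: E = z* × SE = 1.96 × 2.150581 = 4.2151

Z-interval: (x̄₁ - x̄₂) ± E = 0 ± 4.2151 = (-4.2151, 4.2151)

Rounded to 2 decimal places:

(-4.22, 4.22)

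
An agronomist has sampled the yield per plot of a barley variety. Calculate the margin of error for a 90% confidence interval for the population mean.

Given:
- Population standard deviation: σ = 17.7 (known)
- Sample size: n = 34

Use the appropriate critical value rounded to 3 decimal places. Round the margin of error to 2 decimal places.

The population standard deviation σ is known, so use the z-interval margin of error formula.

For 90% confidence, z* = 1.645 (from standard normal table)

Margin of error formula for z-interval: E = z* × σ/√n

E = 1.645 × 17.7/√34
  = 1.645 × 3.035525
  = 4.9934

Rounded to 2 decimal places:

4.99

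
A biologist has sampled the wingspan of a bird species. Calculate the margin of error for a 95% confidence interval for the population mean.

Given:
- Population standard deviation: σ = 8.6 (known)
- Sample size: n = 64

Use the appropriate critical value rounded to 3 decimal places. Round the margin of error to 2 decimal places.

The population standard deviation σ is known, so use the z-interval margin of error formula.

For 95% confidence, z* = 1.96 (from standard normal table)

Margin of error formula for z-interval: E = z* × σ/√n

E = 1.96 × 8.6/√64
  = 1.96 × 1.075000
  = 2.1070

Rounded to 2 decimal places:

2.11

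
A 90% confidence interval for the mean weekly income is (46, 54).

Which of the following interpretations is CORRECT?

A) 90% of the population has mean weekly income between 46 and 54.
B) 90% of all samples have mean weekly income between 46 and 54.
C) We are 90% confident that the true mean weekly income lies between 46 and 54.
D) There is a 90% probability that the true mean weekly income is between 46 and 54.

A confidence interval represents our confidence in the procedure, not a probability statement about the parameter.

Key concept: If we repeated this sampling process many times and computed a 90% CI each time, about 90% of those intervals would contain the true population parameter.

For this specific interval (46, 54):
- Midpoint (point estimate): 50
- Margin of error: 4

The correct interpretation is the one stating confidence that the true parameter lies in the interval — option C.

C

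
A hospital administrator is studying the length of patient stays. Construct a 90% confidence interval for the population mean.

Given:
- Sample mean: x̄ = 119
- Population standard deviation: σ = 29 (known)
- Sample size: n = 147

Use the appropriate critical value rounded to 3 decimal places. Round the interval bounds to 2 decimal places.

The population standard deviation σ is known, so use a z-interval (standard normal critical value).

For 90% confidence, z* = 1.645 (from standard normal table)

Standard error: SE = σ/√n = 29/√147 = 2.391880

Margin of error: E = z* × SE = 1.645 × 2.391880 = 3.9346

Z-interval: x̄ ± E = 119 ± 3.9346 = (115.0654, 122.9346)

Rounded to 2 decimal places:

(115.07, 122.93)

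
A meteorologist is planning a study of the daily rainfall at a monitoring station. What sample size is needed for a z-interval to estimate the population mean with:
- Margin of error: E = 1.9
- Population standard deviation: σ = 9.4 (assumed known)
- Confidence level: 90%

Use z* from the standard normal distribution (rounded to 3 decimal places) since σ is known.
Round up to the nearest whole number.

Using z* since population σ is known (z-interval formula).

For 90% confidence, z* = 1.645 (from standard normal table)

Sample size formula for z-interval: n = (z*σ/E)²

n = (1.645 × 9.4 / 1.9)²
  = (8.138421)²
  = 66.2339

Round up to the nearest whole number: n = 67

67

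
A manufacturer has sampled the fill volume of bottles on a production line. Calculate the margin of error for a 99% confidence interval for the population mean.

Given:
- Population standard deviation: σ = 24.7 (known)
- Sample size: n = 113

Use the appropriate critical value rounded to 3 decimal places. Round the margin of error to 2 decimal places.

The population standard deviation σ is known, so use the z-interval margin of error formula.

For 99% confidence, z* = 2.576 (from standard normal table)

Margin of error formula for z-interval: E = z* × σ/√n

E = 2.576 × 24.7/√113
  = 2.576 × 2.323581
  = 5.9855

Rounded to 2 decimal places:

5.99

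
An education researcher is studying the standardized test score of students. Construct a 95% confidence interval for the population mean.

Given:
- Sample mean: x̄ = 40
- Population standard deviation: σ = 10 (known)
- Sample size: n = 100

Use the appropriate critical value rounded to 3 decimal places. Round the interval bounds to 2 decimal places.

The population standard deviation σ is known, so use a z-interval (standard normal critical value).

For 95% confidence, z* = 1.96 (from standard normal table)

Standard error: SE = σ/√n = 10/√100 = 1.000000

Margin of error: E = z* × SE = 1.96 × 1.000000 = 1.9600

Z-interval: x̄ ± E = 40 ± 1.9600 = (38.0400, 41.9600)

Rounded to 2 decimal places:

(38.04, 41.96)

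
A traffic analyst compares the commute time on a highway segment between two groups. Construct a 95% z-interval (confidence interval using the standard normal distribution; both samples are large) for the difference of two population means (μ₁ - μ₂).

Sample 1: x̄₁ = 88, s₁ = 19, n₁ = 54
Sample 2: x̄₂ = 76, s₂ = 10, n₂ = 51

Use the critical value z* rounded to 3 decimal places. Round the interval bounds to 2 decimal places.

Both samples are large (n₁ = 54 ≥ 30, n₂ = 51 ≥ 30), so a z-interval for the difference of means applies.

Point estimate: x̄₁ - x̄₂ = 88 - 76 = 12

Standard error: SE = √(s₁²/n₁ + s₂²/n₂)
= √(19²/54 + 10²/51)
= √(6.685185 + 1.960784)
= 2.940403

For 95% confidence, z* = 1.96 (from standard normal table)
Margin of error: E = z* × SE = 1.96 × 2.940403 = 5.7632

Z-interval: (x̄₁ - x̄₂) ± E = 12 ± 5.7632 = (6.2368, 17.7632)

Rounded to 2 decimal places:

(6.24, 17.76)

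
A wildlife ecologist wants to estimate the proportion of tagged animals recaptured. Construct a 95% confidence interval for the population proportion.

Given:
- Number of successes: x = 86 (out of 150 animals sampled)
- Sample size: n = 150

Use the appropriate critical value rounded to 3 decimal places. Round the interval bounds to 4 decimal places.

Sample proportion: p̂ = 86/150 = 0.573333

Check conditions for normal approximation:
  np̂ = 86 ≥ 10 ✓
  n(1-p̂) = 64 ≥ 10 ✓

The sample is large enough, so use a z-interval (normal approximation) for the proportion.

For 95% confidence, z* = 1.96 (from standard normal table)

Standard error: SE = √(p̂(1-p̂)/n) = √(0.573333×0.426667/150) = 0.04038335

Margin of error: E = z* × SE = 1.96 × 0.04038335 = 0.079151

Z-interval: p̂ ± E = 0.573333 ± 0.079151 = (0.494182, 0.652485)

Rounded to 4 decimal places:

(0.4942, 0.6525)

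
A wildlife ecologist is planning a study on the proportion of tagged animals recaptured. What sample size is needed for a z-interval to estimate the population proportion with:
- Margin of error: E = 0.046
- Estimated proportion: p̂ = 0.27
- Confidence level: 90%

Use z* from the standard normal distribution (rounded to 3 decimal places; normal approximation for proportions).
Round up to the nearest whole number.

Using z* for proportion z-interval (normal approximation).

For 90% confidence, z* = 1.645 (from standard normal table)

Sample size formula for proportion z-interval: n = z*²p̂(1-p̂)/E²

n = 1.645² × 0.27 × 0.73 / 0.046²
  = 2.706025 × 0.1971 / 0.002116
  = 252.0593

Round up to the nearest whole number: n = 253

253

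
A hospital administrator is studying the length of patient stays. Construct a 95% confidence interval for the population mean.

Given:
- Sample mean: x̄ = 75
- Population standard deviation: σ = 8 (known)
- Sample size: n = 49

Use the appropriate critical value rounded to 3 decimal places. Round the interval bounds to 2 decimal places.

The population standard deviation σ is known, so use a z-interval (standard normal critical value).

For 95% confidence, z* = 1.96 (from standard normal table)

Standard error: SE = σ/√n = 8/√49 = 1.142857

Margin of error: E = z* × SE = 1.96 × 1.142857 = 2.2400

Z-interval: x̄ ± E = 75 ± 2.2400 = (72.7600, 77.2400)

Rounded to 2 decimal places:

(72.76, 77.24)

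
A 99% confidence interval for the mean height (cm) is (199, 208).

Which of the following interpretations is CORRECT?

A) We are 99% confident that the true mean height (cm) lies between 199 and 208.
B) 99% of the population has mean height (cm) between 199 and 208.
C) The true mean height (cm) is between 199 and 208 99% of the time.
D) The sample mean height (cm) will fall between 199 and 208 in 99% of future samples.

A confidence interval represents our confidence in the procedure, not a probability statement about the parameter.

Key concept: If we repeated this sampling process many times and computed a 99% CI each time, about 99% of those intervals would contain the true population parameter.

For this specific interval (199, 208):
- Midpoint (point estimate): 203.5
- Margin of error: 4.5

The correct interpretation is the one stating confidence that the true parameter lies in the interval — option A.

A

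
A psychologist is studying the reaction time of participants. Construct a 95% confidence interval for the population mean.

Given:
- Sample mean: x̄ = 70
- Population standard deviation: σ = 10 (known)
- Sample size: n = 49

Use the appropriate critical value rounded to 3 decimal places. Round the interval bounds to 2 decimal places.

The population standard deviation σ is known, so use a z-interval (standard normal critical value).

For 95% confidence, z* = 1.96 (from standard normal table)

Standard error: SE = σ/√n = 10/√49 = 1.428571

Margin of error: E = z* × SE = 1.96 × 1.428571 = 2.8000

Z-interval: x̄ ± E = 70 ± 2.8000 = (67.2000, 72.8000)

Rounded to 2 decimal places:

(67.20, 72.80)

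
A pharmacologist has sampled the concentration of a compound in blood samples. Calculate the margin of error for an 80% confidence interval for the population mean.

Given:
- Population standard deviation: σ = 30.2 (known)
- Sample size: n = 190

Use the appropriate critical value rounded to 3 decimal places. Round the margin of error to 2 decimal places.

The population standard deviation σ is known, so use the z-interval margin of error formula.

For 80% confidence, z* = 1.282 (from standard normal table)

Margin of error formula for z-interval: E = z* × σ/√n

E = 1.282 × 30.2/√190
  = 1.282 × 2.190938
  = 2.8088

Rounded to 2 decimal places:

2.81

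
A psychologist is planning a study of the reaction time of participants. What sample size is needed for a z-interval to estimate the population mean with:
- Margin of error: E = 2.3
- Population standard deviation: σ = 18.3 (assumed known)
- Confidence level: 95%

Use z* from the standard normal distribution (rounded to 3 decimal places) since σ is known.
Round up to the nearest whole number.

Using z* since population σ is known (z-interval formula).

For 95% confidence, z* = 1.96 (from standard normal table)

Sample size formula for z-interval: n = (z*σ/E)²

n = (1.96 × 18.3 / 2.3)²
  = (15.594783)²
  = 243.1972

Round up to the nearest whole number: n = 244

244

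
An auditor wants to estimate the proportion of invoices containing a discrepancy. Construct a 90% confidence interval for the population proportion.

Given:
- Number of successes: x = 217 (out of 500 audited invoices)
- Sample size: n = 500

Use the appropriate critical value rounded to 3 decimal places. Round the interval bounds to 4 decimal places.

Sample proportion: p̂ = 217/500 = 0.434000

Check conditions for normal approximation:
  np̂ = 217 ≥ 10 ✓
  n(1-p̂) = 283 ≥ 10 ✓

The sample is large enough, so use a z-interval (normal approximation) for the proportion.

For 90% confidence, z* = 1.645 (from standard normal table)

Standard error: SE = √(p̂(1-p̂)/n) = √(0.434000×0.566000/500) = 0.02216502

Margin of error: E = z* × SE = 1.645 × 0.02216502 = 0.036461

Z-interval: p̂ ± E = 0.434000 ± 0.036461 = (0.397539, 0.470461)

Rounded to 4 decimal places:

(0.3975, 0.4705)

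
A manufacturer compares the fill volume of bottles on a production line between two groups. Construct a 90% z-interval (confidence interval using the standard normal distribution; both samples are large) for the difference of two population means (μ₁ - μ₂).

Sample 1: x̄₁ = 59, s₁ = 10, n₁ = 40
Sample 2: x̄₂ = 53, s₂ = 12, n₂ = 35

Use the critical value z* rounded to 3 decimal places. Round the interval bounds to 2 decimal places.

Both samples are large (n₁ = 40 ≥ 30, n₂ = 35 ≥ 30), so a z-interval for the difference of means applies.

Point estimate: x̄₁ - x̄₂ = 59 - 53 = 6

Standard error: SE = √(s₁²/n₁ + s₂²/n₂)
= √(10²/40 + 12²/35)
= √(2.500000 + 4.114286)
= 2.571825

For 90% confidence, z* = 1.645 (from standard normal table)
Margin of error: E = z* × SE = 1.645 × 2.571825 = 4.2307

Z-interval: (x̄₁ - x̄₂) ± E = 6 ± 4.2307 = (1.7693, 10.2307)

Rounded to 2 decimal places:

(1.77, 10.23)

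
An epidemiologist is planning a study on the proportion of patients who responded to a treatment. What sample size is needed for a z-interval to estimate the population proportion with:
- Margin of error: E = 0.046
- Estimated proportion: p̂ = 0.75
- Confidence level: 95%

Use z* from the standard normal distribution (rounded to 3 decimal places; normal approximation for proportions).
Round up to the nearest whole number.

Using z* for proportion z-interval (normal approximation).

For 95% confidence, z* = 1.96 (from standard normal table)

Sample size formula for proportion z-interval: n = z*²p̂(1-p̂)/E²

n = 1.96² × 0.75 × 0.25 / 0.046²
  = 3.8416 × 0.1875 / 0.002116
  = 340.4064

Round up to the nearest whole number: n = 341

341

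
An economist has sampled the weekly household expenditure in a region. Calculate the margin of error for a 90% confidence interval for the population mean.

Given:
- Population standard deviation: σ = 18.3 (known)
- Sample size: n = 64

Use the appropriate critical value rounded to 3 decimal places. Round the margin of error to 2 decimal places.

The population standard deviation σ is known, so use the z-interval margin of error formula.

For 90% confidence, z* = 1.645 (from standard normal table)

Margin of error formula for z-interval: E = z* × σ/√n

E = 1.645 × 18.3/√64
  = 1.645 × 2.287500
  = 3.7629

Rounded to 2 decimal places:

3.76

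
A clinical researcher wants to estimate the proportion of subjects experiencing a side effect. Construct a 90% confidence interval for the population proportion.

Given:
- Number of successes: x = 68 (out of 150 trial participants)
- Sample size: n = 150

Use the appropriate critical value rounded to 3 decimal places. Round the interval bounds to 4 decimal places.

Sample proportion: p̂ = 68/150 = 0.453333

Check conditions for normal approximation:
  np̂ = 68 ≥ 10 ✓
  n(1-p̂) = 82 ≥ 10 ✓

The sample is large enough, so use a z-interval (normal approximation) for the proportion.

For 90% confidence, z* = 1.645 (from standard normal table)

Standard error: SE = √(p̂(1-p̂)/n) = √(0.453333×0.546667/150) = 0.04064663

Margin of error: E = z* × SE = 1.645 × 0.04064663 = 0.066864

Z-interval: p̂ ± E = 0.453333 ± 0.066864 = (0.386470, 0.520197)

Rounded to 4 decimal places:

(0.3865, 0.5202)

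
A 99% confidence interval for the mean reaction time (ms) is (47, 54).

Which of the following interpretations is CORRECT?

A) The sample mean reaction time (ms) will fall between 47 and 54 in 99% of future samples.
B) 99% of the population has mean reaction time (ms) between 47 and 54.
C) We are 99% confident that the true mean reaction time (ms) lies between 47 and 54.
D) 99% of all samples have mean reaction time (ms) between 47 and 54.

A confidence interval represents our confidence in the procedure, not a probability statement about the parameter.

Key concept: If we repeated this sampling process many times and computed a 99% CI each time, about 99% of those intervals would contain the true population parameter.

For this specific interval (47, 54):
- Midpoint (point estimate): 50.5
- Margin of error: 3.5

The correct interpretation is the one stating confidence that the true parameter lies in the interval — option C.

C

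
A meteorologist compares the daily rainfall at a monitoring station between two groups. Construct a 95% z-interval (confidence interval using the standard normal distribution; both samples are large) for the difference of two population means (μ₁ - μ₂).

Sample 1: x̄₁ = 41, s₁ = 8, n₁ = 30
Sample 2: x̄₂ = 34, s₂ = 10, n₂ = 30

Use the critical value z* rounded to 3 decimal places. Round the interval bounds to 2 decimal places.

Both samples are large (n₁ = 30 ≥ 30, n₂ = 30 ≥ 30), so a z-interval for the difference of means applies.

Point estimate: x̄₁ - x̄₂ = 41 - 34 = 7

Standard error: SE = √(s₁²/n₁ + s₂²/n₂)
= √(8²/30 + 10²/30)
= √(2.133333 + 3.333333)
= 2.338090

For 95% confidence, z* = 1.96 (from standard normal table)
Margin of error: E = z* × SE = 1.96 × 2.338090 = 4.5827

Z-interval: (x̄₁ - x̄₂) ± E = 7 ± 4.5827 = (2.4173, 11.5827)

Rounded to 2 decimal places:

(2.42, 11.58)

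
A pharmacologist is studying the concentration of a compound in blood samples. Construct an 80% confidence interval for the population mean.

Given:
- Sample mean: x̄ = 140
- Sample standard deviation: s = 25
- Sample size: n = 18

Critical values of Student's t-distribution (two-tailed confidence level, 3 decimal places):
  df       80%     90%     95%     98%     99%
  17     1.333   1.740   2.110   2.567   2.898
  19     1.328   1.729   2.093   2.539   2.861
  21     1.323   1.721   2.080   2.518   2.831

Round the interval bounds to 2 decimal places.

The population standard deviation σ is unknown (only the sample standard deviation s is given), so use a t-interval with df = n - 1 = 18 - 1 = 17.

For 80% confidence with df = 17, t* = 1.333 (from t-table)

Standard error: SE = s/√n = 25/√18 = 5.892557

Margin of error: E = t* × SE = 1.333 × 5.892557 = 7.8548

T-interval: x̄ ± E = 140 ± 7.8548 = (132.1452, 147.8548)

Rounded to 2 decimal places:

(132.15, 147.85)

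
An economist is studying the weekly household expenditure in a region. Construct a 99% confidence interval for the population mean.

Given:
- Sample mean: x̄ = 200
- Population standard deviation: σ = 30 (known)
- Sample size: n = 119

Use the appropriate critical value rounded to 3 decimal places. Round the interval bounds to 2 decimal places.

The population standard deviation σ is known, so use a z-interval (standard normal critical value).

For 99% confidence, z* = 2.576 (from standard normal table)

Standard error: SE = σ/√n = 30/√119 = 2.750095

Margin of error: E = z* × SE = 2.576 × 2.750095 = 7.0842

Z-interval: x̄ ± E = 200 ± 7.0842 = (192.9158, 207.0842)

Rounded to 2 decimal places:

(192.92, 207.08)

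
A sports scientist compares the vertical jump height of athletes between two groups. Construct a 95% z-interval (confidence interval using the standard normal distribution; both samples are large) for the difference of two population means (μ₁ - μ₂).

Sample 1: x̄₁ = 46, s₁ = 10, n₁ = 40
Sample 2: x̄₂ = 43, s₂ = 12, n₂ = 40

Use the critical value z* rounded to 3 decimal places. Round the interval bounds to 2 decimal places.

Both samples are large (n₁ = 40 ≥ 30, n₂ = 40 ≥ 30), so a z-interval for the difference of means applies.

Point estimate: x̄₁ - x̄₂ = 46 - 43 = 3

Standard error: SE = √(s₁²/n₁ + s₂²/n₂)
= √(10²/40 + 12²/40)
= √(2.500000 + 3.600000)
= 2.469818

For 95% confidence, z* = 1.96 (from standard normal table)
Margin of error: E = z* × SE = 1.96 × 2.469818 = 4.8408

Z-interval: (x̄₁ - x̄₂) ± E = 3 ± 4.8408 = (-1.8408, 7.8408)

Rounded to 2 decimal places:

(-1.84, 7.84)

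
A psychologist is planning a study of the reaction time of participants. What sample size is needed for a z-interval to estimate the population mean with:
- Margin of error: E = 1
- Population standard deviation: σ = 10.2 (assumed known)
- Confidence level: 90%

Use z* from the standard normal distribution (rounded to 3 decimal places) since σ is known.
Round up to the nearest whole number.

Using z* since population σ is known (z-interval formula).

For 90% confidence, z* = 1.645 (from standard normal table)

Sample size formula for z-interval: n = (z*σ/E)²

n = (1.645 × 10.2 / 1)²
  = (16.779000)²
  = 281.5348

Round up to the nearest whole number: n = 282

282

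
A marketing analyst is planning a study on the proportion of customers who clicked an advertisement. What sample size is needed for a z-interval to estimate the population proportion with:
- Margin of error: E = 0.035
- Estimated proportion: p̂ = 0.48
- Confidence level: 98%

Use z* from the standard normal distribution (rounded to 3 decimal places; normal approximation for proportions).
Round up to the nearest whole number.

Using z* for proportion z-interval (normal approximation).

For 98% confidence, z* = 2.326 (from standard normal table)

Sample size formula for proportion z-interval: n = z*²p̂(1-p̂)/E²

n = 2.326² × 0.48 × 0.52 / 0.035²
  = 5.410276 × 0.2496 / 0.001225
  = 1102.3713

Round up to the nearest whole number: n = 1103

1103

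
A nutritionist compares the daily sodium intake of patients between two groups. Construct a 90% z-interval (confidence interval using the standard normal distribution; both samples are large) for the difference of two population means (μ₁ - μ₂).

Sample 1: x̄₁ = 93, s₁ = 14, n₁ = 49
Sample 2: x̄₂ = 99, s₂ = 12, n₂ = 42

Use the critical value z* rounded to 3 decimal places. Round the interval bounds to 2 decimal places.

Both samples are large (n₁ = 49 ≥ 30, n₂ = 42 ≥ 30), so a z-interval for the difference of means applies.

Point estimate: x̄₁ - x̄₂ = 93 - 99 = -6

Standard error: SE = √(s₁²/n₁ + s₂²/n₂)
= √(14²/49 + 12²/42)
= √(4.000000 + 3.428571)
= 2.725541

For 90% confidence, z* = 1.645 (from standard normal table)
Margin of error: E = z* × SE = 1.645 × 2.725541 = 4.4835

Z-interval: (x̄₁ - x̄₂) ± E = -6 ± 4.4835 = (-10.4835, -1.5165)

Rounded to 2 decimal places:

(-10.48, -1.52)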